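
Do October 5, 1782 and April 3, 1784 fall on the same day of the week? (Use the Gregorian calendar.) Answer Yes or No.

Yes

From Oct 5, 1782 to Apr 3, 1784 is 546 days.
546 mod 7 = 0, so they are the same weekday.
(Oct 5, 1782 is a Saturday; Apr 3, 1784 is a Saturday.)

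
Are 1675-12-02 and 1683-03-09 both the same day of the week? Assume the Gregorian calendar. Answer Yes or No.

From Dec 2, 1675 to Mar 9, 1683 is 2654 days.
2654 mod 7 = 1, so they are different weekdays.
(Dec 2, 1675 is a Monday; Mar 9, 1683 is a Tuesday.)

No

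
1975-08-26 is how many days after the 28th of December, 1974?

241

Dec 28, 1974 → Jan 28, 1975: 31 days (December has 31).
Jan 28, 1975 → Feb 28, 1975: 31 days (January has 31).
Feb 28, 1975 → Mar 28, 1975: 28 days (February has 28).
Mar 28, 1975 → Apr 28, 1975: 31 days (March has 31).
Apr 28, 1975 → May 28, 1975: 30 days (April has 30).
May 28, 1975 → Jun 28, 1975: 31 days (May has 31).
Jun 28, 1975 → Jul 28, 1975: 30 days (June has 30).
Jul 28, 1975 → Aug 26, 1975: 29 days.
Total: 241 days.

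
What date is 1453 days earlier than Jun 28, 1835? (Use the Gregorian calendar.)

−365 (one year) → Jun 28, 1834 (1088 left).
−365 (one year) → Jun 28, 1833 (723 left).
−365 (one year) → Jun 28, 1832 (358 left).
−28 → May 31, 1832 (end of May, 31 days; 330 left).
−31 → Apr 30, 1832 (end of Apr, 30 days; 299 left).
−30 → Mar 31, 1832 (end of Mar, 31 days; 269 left).
−31 → Feb 29, 1832 (end of Feb, 29 days; 238 left).
−29 → Jan 31, 1832 (end of Jan, 31 days; 209 left).
−31 → Dec 31, 1831 (end of Dec, 31 days; 178 left).
−31 → Nov 30, 1831 (end of Nov, 30 days; 147 left).
−30 → Oct 31, 1831 (end of Oct, 31 days; 117 left).
−31 → Sep 30, 1831 (end of Sep, 30 days; 86 left).
−30 → Aug 31, 1831 (end of Aug, 31 days; 56 left).
−31 → Jul 31, 1831 (end of Jul, 31 days; 25 left).
−25 → Jul 6, 1831.

July 6, 1831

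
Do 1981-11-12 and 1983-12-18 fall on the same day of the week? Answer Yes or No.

No

From Nov 12, 1981 to Dec 18, 1983 is 766 days.
766 mod 7 = 3, so they are different weekdays.
(Nov 12, 1981 is a Thursday; Dec 18, 1983 is a Sunday.)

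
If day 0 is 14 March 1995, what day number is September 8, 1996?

544

Mar 14, 1995 → Mar 14, 1996: 366 days (Feb 29, 1996 is in that span).
Mar 14, 1996 → Apr 14, 1996: 31 days (March has 31).
Apr 14, 1996 → May 14, 1996: 30 days (April has 30).
May 14, 1996 → Jun 14, 1996: 31 days (May has 31).
Jun 14, 1996 → Jul 14, 1996: 30 days (June has 30).
Jul 14, 1996 → Aug 14, 1996: 31 days (July has 31).
Aug 14, 1996 → Sep 8, 1996: 25 days.
Total: 544 days.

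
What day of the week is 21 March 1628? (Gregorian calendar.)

Tuesday

Doomsday rule: the anchor day for the 1600s is Tuesday. For year 28: 28÷12 = 2 r 4, and 4÷4 = 1, so 2+4+1 = 7.
Tuesday + 7 ≡ Tuesday — that's 1628's doomsday.
In March the doomsday date is Mar 14.
Mar 21 is 7 days after Mar 14; 7 mod 7 = 0, so Tuesday + 0 = Tuesday.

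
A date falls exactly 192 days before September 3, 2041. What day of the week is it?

Saturday

First find the weekday of Sep 3, 2041. Doomsday rule: the anchor day for the 2000s is Tuesday. For year 41: 41÷12 = 3 r 5, and 5÷4 = 1, so 3+5+1 = 9.
Tuesday + 9 ≡ Thursday — that's 2041's doomsday.
In September the doomsday date is Sep 5.
Sep 3 is 2 days before Sep 5; 2 mod 7 = 2, so Thursday − 2 = Tuesday.
192 mod 7 = 3, so 192 days before a Tuesday is Tuesday − 3 = Saturday.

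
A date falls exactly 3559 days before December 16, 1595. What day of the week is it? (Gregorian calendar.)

Wednesday

First find the weekday of Dec 16, 1595. Doomsday rule: the anchor day for the 1500s is Wednesday. For year 95: 95÷12 = 7 r 11, and 11÷4 = 2, so 7+11+2 = 20.
Wednesday + 20 ≡ Tuesday — that's 1595's doomsday.
In December the doomsday date is Dec 12.
Dec 16 is 4 days after Dec 12; 4 mod 7 = 4, so Tuesday + 4 = Saturday.
3559 mod 7 = 3, so 3559 days before a Saturday is Saturday − 3 = Wednesday.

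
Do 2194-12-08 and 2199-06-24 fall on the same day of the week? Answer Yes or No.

Yes

From Dec 8, 2194 to Jun 24, 2199 is 1659 days.
1659 mod 7 = 0, so they are the same weekday.
(Dec 8, 2194 is a Monday; Jun 24, 2199 is a Monday.)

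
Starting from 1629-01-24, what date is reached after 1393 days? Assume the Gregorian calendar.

November 17, 1632

+365 (one year) → Jan 24, 1630 (1028 left).
+365 (one year) → Jan 24, 1631 (663 left).
+365 (one year) → Jan 24, 1632 (298 left).
Jan has 31 days: +8 → Feb 1, 1632 (290 left).
Feb has 29 days: +29 → Mar 1, 1632 (261 left).
Mar has 31 days: +31 → Apr 1, 1632 (230 left).
Apr has 30 days: +30 → May 1, 1632 (200 left).
May has 31 days: +31 → Jun 1, 1632 (169 left).
Jun has 30 days: +30 → Jul 1, 1632 (139 left).
Jul has 31 days: +31 → Aug 1, 1632 (108 left).
Aug has 31 days: +31 → Sep 1, 1632 (77 left).
Sep has 30 days: +30 → Oct 1, 1632 (47 left).
Oct has 31 days: +31 → Nov 1, 1632 (16 left).
+16 → Nov 17, 1632.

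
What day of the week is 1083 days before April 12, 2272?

Sunday

First find the weekday of Apr 12, 2272. Doomsday rule: the anchor day for the 2200s is Friday. For year 72: 72÷12 = 6 r 0, and 0÷4 = 0, so 6+0+0 = 6.
Friday + 6 ≡ Thursday — that's 2272's doomsday.
In April the doomsday date is Apr 4.
Apr 12 is 8 days after Apr 4; 8 mod 7 = 1, so Thursday + 1 = Friday.
1083 mod 7 = 5, so 1083 days before a Friday is Friday − 5 = Sunday.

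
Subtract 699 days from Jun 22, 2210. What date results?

−365 (one year) → Jun 22, 2209 (334 left).
−22 → May 31, 2209 (end of May, 31 days; 312 left).
−31 → Apr 30, 2209 (end of Apr, 30 days; 281 left).
−30 → Mar 31, 2209 (end of Mar, 31 days; 251 left).
−31 → Feb 28, 2209 (end of Feb, 28 days; 220 left).
−28 → Jan 31, 2209 (end of Jan, 31 days; 192 left).
−31 → Dec 31, 2208 (end of Dec, 31 days; 161 left).
−31 → Nov 30, 2208 (end of Nov, 30 days; 130 left).
−30 → Oct 31, 2208 (end of Oct, 31 days; 100 left).
−31 → Sep 30, 2208 (end of Sep, 30 days; 69 left).
−30 → Aug 31, 2208 (end of Aug, 31 days; 39 left).
−31 → Jul 31, 2208 (end of Jul, 31 days; 8 left).
−8 → Jul 23, 2208.

July 23, 2208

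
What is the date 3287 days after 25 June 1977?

June 25, 1986

+365 (one year) → Jun 25, 1978 (2922 left).
+365 (one year) → Jun 25, 1979 (2557 left).
+366 (one year; includes Feb 29, 1980) → Jun 25, 1980 (2191 left).
+365 (one year) → Jun 25, 1981 (1826 left).
+365 (one year) → Jun 25, 1982 (1461 left).
+365 (one year) → Jun 25, 1983 (1096 left).
+366 (one year; includes Feb 29, 1984) → Jun 25, 1984 (730 left).
+365 (one year) → Jun 25, 1985 (365 left).
Jun has 30 days: +6 → Jul 1, 1985 (359 left).
Jul has 31 days: +31 → Aug 1, 1985 (328 left).
Aug has 31 days: +31 → Sep 1, 1985 (297 left).
Sep has 30 days: +30 → Oct 1, 1985 (267 left).
Oct has 31 days: +31 → Nov 1, 1985 (236 left).
Nov has 30 days: +30 → Dec 1, 1985 (206 left).
Dec has 31 days: +31 → Jan 1, 1986 (175 left).
Jan has 31 days: +31 → Feb 1, 1986 (144 left).
Feb has 28 days: +28 → Mar 1, 1986 (116 left).
Mar has 31 days: +31 → Apr 1, 1986 (85 left).
Apr has 30 days: +30 → May 1, 1986 (55 left).
May has 31 days: +31 → Jun 1, 1986 (24 left).
+24 → Jun 25, 1986.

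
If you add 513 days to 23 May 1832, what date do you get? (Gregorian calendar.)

+365 (one year) → May 23, 1833 (148 left).
May has 31 days: +9 → Jun 1, 1833 (139 left).
Jun has 30 days: +30 → Jul 1, 1833 (109 left).
Jul has 31 days: +31 → Aug 1, 1833 (78 left).
Aug has 31 days: +31 → Sep 1, 1833 (47 left).
Sep has 30 days: +30 → Oct 1, 1833 (17 left).
+17 → Oct 18, 1833.

October 18, 1833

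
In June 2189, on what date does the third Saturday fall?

June 1, 2189 is a Monday.
The first Saturday is therefore June 6 (5 days later).
The third Saturday is 6 + 2×7 = June 20.

June 20, 2189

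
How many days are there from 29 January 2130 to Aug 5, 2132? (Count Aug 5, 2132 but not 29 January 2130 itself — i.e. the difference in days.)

Jan 29, 2130 → Jan 29, 2131: 365 days.
Jan 29, 2131 → Jan 29, 2132: 365 days.
Jan 29, 2132 → Feb 29, 2132: 31 days (January has 31).
Feb 29, 2132 → Mar 29, 2132: 29 days (February has 29).
Mar 29, 2132 → Apr 29, 2132: 31 days (March has 31).
Apr 29, 2132 → May 29, 2132: 30 days (April has 30).
May 29, 2132 → Jun 29, 2132: 31 days (May has 31).
Jun 29, 2132 → Jul 29, 2132: 30 days (June has 30).
Jul 29, 2132 → Aug 5, 2132: 7 days.
Total: 919 days.

919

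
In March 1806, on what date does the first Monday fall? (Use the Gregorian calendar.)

March 3, 1806

March 1, 1806 is a Saturday.
The first Monday is therefore March 3 (2 days later).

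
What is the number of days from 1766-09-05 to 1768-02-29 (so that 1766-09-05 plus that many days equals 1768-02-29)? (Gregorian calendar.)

542

Sep 5, 1766 → Sep 5, 1767: 365 days.
Sep 5, 1767 → Oct 5, 1767: 30 days (September has 30).
Oct 5, 1767 → Nov 5, 1767: 31 days (October has 31).
Nov 5, 1767 → Dec 5, 1767: 30 days (November has 30).
Dec 5, 1767 → Jan 5, 1768: 31 days (December has 31).
Jan 5, 1768 → Feb 5, 1768: 31 days (January has 31).
Feb 5, 1768 → Feb 29, 1768: 24 days.
Total: 542 days.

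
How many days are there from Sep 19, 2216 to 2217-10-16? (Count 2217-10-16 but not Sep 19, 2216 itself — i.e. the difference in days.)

392

Sep 19, 2216 → Oct 19, 2216: 30 days (September has 30).
Oct 19, 2216 → Nov 19, 2216: 31 days (October has 31).
Nov 19, 2216 → Dec 19, 2216: 30 days (November has 30).
Dec 19, 2216 → Jan 19, 2217: 31 days (December has 31).
Jan 19, 2217 → Feb 19, 2217: 31 days (January has 31).
Feb 19, 2217 → Mar 19, 2217: 28 days (February has 28).
Mar 19, 2217 → Apr 19, 2217: 31 days (March has 31).
Apr 19, 2217 → May 19, 2217: 30 days (April has 30).
May 19, 2217 → Jun 19, 2217: 31 days (May has 31).
Jun 19, 2217 → Jul 19, 2217: 30 days (June has 30).
Jul 19, 2217 → Aug 19, 2217: 31 days (July has 31).
Aug 19, 2217 → Sep 19, 2217: 31 days (August has 31).
Sep 19, 2217 → Oct 16, 2217: 27 days.
Total: 392 days.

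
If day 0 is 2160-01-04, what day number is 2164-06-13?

Jan 4, 2160 → Jan 4, 2161: 366 days (Feb 29, 2160 is in that span).
Jan 4, 2161 → Jan 4, 2162: 365 days.
Jan 4, 2162 → Jan 4, 2163: 365 days.
Jan 4, 2163 → Jan 4, 2164: 365 days.
Jan 4, 2164 → Feb 4, 2164: 31 days (January has 31).
Feb 4, 2164 → Mar 4, 2164: 29 days (February has 29).
Mar 4, 2164 → Apr 4, 2164: 31 days (March has 31).
Apr 4, 2164 → May 4, 2164: 30 days (April has 30).
May 4, 2164 → Jun 4, 2164: 31 days (May has 31).
Jun 4, 2164 → Jun 13, 2164: 9 days.
Total: 1622 days.

1622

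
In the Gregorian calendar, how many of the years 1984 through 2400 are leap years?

Multiples of 4 in [1984,2400]: 105.
Of those, multiples of 100: 5 (not leap unless ÷400).
Multiples of 400: 2.
Leap years = 105 − 5 + 2 = 102.

102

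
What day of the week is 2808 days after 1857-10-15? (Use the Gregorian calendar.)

First find the weekday of Oct 15, 1857. Doomsday rule: the anchor day for the 1800s is Friday. For year 57: 57÷12 = 4 r 9, and 9÷4 = 2, so 4+9+2 = 15.
Friday + 15 ≡ Saturday — that's 1857's doomsday.
In October the doomsday date is Oct 10.
Oct 15 is 5 days after Oct 10; 5 mod 7 = 5, so Saturday + 5 = Thursday.
2808 mod 7 = 1, so 2808 days after a Thursday is Thursday + 1 = Friday.

Friday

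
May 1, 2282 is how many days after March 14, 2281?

413

Mar 14, 2281 → Mar 14, 2282: 365 days.
Mar 14, 2282 → Apr 14, 2282: 31 days (March has 31).
Apr 14, 2282 → May 1, 2282: 17 days.
Total: 413 days.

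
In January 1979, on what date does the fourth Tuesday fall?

January 1, 1979 is a Monday.
The first Tuesday is therefore January 2 (1 days later).
The fourth Tuesday is 2 + 3×7 = January 23.

January 23, 1979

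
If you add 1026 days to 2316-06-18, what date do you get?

April 10, 2319

+365 (one year) → Jun 18, 2317 (661 left).
+365 (one year) → Jun 18, 2318 (296 left).
Jun has 30 days: +13 → Jul 1, 2318 (283 left).
Jul has 31 days: +31 → Aug 1, 2318 (252 left).
Aug has 31 days: +31 → Sep 1, 2318 (221 left).
Sep has 30 days: +30 → Oct 1, 2318 (191 left).
Oct has 31 days: +31 → Nov 1, 2318 (160 left).
Nov has 30 days: +30 → Dec 1, 2318 (130 left).
Dec has 31 days: +31 → Jan 1, 2319 (99 left).
Jan has 31 days: +31 → Feb 1, 2319 (68 left).
Feb has 28 days: +28 → Mar 1, 2319 (40 left).
Mar has 31 days: +31 → Apr 1, 2319 (9 left).
+9 → Apr 10, 2319.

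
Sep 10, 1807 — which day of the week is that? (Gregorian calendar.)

Doomsday rule: the anchor day for the 1800s is Friday. For year 07: 7÷12 = 0 r 7, and 7÷4 = 1, so 0+7+1 = 8.
Friday + 8 ≡ Saturday — that's 1807's doomsday.
In September the doomsday date is Sep 5.
Sep 10 is 5 days after Sep 5; 5 mod 7 = 5, so Saturday + 5 = Thursday.

Thursday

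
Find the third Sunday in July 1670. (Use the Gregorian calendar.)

July 20, 1670

July 1, 1670 is a Tuesday.
The first Sunday is therefore July 6 (5 days later).
The third Sunday is 6 + 2×7 = July 20.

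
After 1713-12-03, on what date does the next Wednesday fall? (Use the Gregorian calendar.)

December 6, 1713

Dec 3, 1713 is a Sunday.
From Sunday to the next Wednesday is 3 days.
Dec 3, 1713 + 3 = Dec 6, 1713.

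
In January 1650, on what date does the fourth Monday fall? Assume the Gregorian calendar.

January 24, 1650

January 1, 1650 is a Saturday.
The first Monday is therefore January 3 (2 days later).
The fourth Monday is 3 + 3×7 = January 24.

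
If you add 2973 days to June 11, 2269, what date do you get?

August 1, 2277

+365 (one year) → Jun 11, 2270 (2608 left).
+365 (one year) → Jun 11, 2271 (2243 left).
+366 (one year; includes Feb 29, 2272) → Jun 11, 2272 (1877 left).
+365 (one year) → Jun 11, 2273 (1512 left).
+365 (one year) → Jun 11, 2274 (1147 left).
+365 (one year) → Jun 11, 2275 (782 left).
+366 (one year; includes Feb 29, 2276) → Jun 11, 2276 (416 left).
+365 (one year) → Jun 11, 2277 (51 left).
Jun has 30 days: +20 → Jul 1, 2277 (31 left).
Jul has 31 days: +31 → Aug 1, 2277 (0 left).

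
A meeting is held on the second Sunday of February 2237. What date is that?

February 1, 2237 is a Wednesday.
The first Sunday is therefore February 5 (4 days later).
The second Sunday is 5 + 1×7 = February 12.

February 12, 2237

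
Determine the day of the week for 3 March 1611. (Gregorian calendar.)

Doomsday rule: the anchor day for the 1600s is Tuesday. For year 11: 11÷12 = 0 r 11, and 11÷4 = 2, so 0+11+2 = 13.
Tuesday + 13 ≡ Monday — that's 1611's doomsday.
In March the doomsday date is Mar 14.
Mar 3 is 11 days before Mar 14; 11 mod 7 = 4, so Monday − 4 = Thursday.

Thursday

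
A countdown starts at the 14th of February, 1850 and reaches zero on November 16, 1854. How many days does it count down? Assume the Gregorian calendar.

1736

Feb 14, 1850 → Feb 14, 1851: 365 days.
Feb 14, 1851 → Feb 14, 1852: 365 days.
Feb 14, 1852 → Feb 14, 1853: 366 days (Feb 29, 1852 is in that span).
Feb 14, 1853 → Feb 14, 1854: 365 days.
Feb 14, 1854 → Mar 14, 1854: 28 days (February has 28).
Mar 14, 1854 → Apr 14, 1854: 31 days (March has 31).
Apr 14, 1854 → May 14, 1854: 30 days (April has 30).
May 14, 1854 → Jun 14, 1854: 31 days (May has 31).
Jun 14, 1854 → Jul 14, 1854: 30 days (June has 30).
Jul 14, 1854 → Aug 14, 1854: 31 days (July has 31).
Aug 14, 1854 → Sep 14, 1854: 31 days (August has 31).
Sep 14, 1854 → Oct 14, 1854: 30 days (September has 30).
Oct 14, 1854 → Nov 14, 1854: 31 days (October has 31).
Nov 14, 1854 → Nov 16, 1854: 2 days.
Total: 1736 days.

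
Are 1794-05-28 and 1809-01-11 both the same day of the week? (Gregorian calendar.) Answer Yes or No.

Yes

From May 28, 1794 to Jan 11, 1809 is 5341 days.
5341 mod 7 = 0, so they are the same weekday.
(May 28, 1794 is a Wednesday; Jan 11, 1809 is a Wednesday.)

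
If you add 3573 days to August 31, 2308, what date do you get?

June 13, 2318

+365 (one year) → Aug 31, 2309 (3208 left).
+365 (one year) → Aug 31, 2310 (2843 left).
+365 (one year) → Aug 31, 2311 (2478 left).
+366 (one year; includes Feb 29, 2312) → Aug 31, 2312 (2112 left).
+365 (one year) → Aug 31, 2313 (1747 left).
+365 (one year) → Aug 31, 2314 (1382 left).
+365 (one year) → Aug 31, 2315 (1017 left).
+366 (one year; includes Feb 29, 2316) → Aug 31, 2316 (651 left).
+365 (one year) → Aug 31, 2317 (286 left).
Aug has 31 days: +1 → Sep 1, 2317 (285 left).
Sep has 30 days: +30 → Oct 1, 2317 (255 left).
Oct has 31 days: +31 → Nov 1, 2317 (224 left).
Nov has 30 days: +30 → Dec 1, 2317 (194 left).
Dec has 31 days: +31 → Jan 1, 2318 (163 left).
Jan has 31 days: +31 → Feb 1, 2318 (132 left).
Feb has 28 days: +28 → Mar 1, 2318 (104 left).
Mar has 31 days: +31 → Apr 1, 2318 (73 left).
Apr has 30 days: +30 → May 1, 2318 (43 left).
May has 31 days: +31 → Jun 1, 2318 (12 left).
+12 → Jun 13, 2318.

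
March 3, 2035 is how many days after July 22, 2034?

Jul 22, 2034 → Aug 22, 2034: 31 days (July has 31).
Aug 22, 2034 → Sep 22, 2034: 31 days (August has 31).
Sep 22, 2034 → Oct 22, 2034: 30 days (September has 30).
Oct 22, 2034 → Nov 22, 2034: 31 days (October has 31).
Nov 22, 2034 → Dec 22, 2034: 30 days (November has 30).
Dec 22, 2034 → Jan 22, 2035: 31 days (December has 31).
Jan 22, 2035 → Feb 22, 2035: 31 days (January has 31).
Feb 22, 2035 → Mar 3, 2035: 9 days.
Total: 224 days.

224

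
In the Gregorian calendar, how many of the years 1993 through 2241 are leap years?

60

Multiples of 4 in [1993,2241]: 62.
Of those, multiples of 100: 3 (not leap unless ÷400).
Multiples of 400: 1.
Leap years = 62 − 3 + 1 = 60.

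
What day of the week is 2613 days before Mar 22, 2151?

Saturday

First find the weekday of Mar 22, 2151. Doomsday rule: the anchor day for the 2100s is Sunday. For year 51: 51÷12 = 4 r 3, and 3÷4 = 0, so 4+3+0 = 7.
Sunday + 7 ≡ Sunday — that's 2151's doomsday.
In March the doomsday date is Mar 14.
Mar 22 is 8 days after Mar 14; 8 mod 7 = 1, so Sunday + 1 = Monday.
2613 mod 7 = 2, so 2613 days before a Monday is Monday − 2 = Saturday.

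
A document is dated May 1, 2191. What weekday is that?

Sunday

Doomsday rule: the anchor day for the 2100s is Sunday. For year 91: 91÷12 = 7 r 7, and 7÷4 = 1, so 7+7+1 = 15.
Sunday + 15 ≡ Monday — that's 2191's doomsday.
In May the doomsday date is May 9.
May 1 is 8 days before May 9; 8 mod 7 = 1, so Monday − 1 = Sunday.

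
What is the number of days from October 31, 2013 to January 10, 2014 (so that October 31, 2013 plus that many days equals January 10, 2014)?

71

Oct 31, 2013 → Nov 30, 2013: 30 days (October has 31).
Nov 30, 2013 → Dec 30, 2013: 30 days (November has 30).
Dec 30, 2013 → Jan 10, 2014: 11 days.
Total: 71 days.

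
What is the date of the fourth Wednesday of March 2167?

March 25, 2167

March 1, 2167 is a Sunday.
The first Wednesday is therefore March 4 (3 days later).
The fourth Wednesday is 4 + 3×7 = March 25.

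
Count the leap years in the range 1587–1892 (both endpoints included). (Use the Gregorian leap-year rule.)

75

Multiples of 4 in [1587,1892]: 77.
Of those, multiples of 100: 3 (not leap unless ÷400).
Multiples of 400: 1.
Leap years = 77 − 3 + 1 = 75.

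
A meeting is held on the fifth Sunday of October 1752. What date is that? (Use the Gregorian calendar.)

October 29, 1752

October 1, 1752 is a Sunday.
The first Sunday is therefore October 1 (same day).
The fifth Sunday is 1 + 4×7 = October 29.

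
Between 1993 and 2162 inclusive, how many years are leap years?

41

Multiples of 4 in [1993,2162]: 42.
Of those, multiples of 100: 2 (not leap unless ÷400).
Multiples of 400: 1.
Leap years = 42 − 2 + 1 = 41.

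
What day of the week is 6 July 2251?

Sunday

Doomsday rule: the anchor day for the 2200s is Friday. For year 51: 51÷12 = 4 r 3, and 3÷4 = 0, so 4+3+0 = 7.
Friday + 7 ≡ Friday — that's 2251's doomsday.
In July the doomsday date is Jul 11.
Jul 6 is 5 days before Jul 11; 5 mod 7 = 5, so Friday − 5 = Sunday.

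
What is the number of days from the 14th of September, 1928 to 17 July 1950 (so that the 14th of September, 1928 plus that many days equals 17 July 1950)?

Sep 14, 1928 → Sep 14, 1929: 365 days.
Sep 14, 1929 → Sep 14, 1930: 365 days.
Sep 14, 1930 → Sep 14, 1931: 365 days.
Sep 14, 1931 → Sep 14, 1932: 366 days (Feb 29, 1932 is in that span).
Sep 14, 1932 → Sep 14, 1933: 365 days.
Sep 14, 1933 → Sep 14, 1934: 365 days.
Sep 14, 1934 → Sep 14, 1935: 365 days.
Sep 14, 1935 → Sep 14, 1936: 366 days (Feb 29, 1936 is in that span).
Sep 14, 1936 → Sep 14, 1937: 365 days.
Sep 14, 1937 → Sep 14, 1938: 365 days.
Sep 14, 1938 → Sep 14, 1939: 365 days.
Sep 14, 1939 → Sep 14, 1940: 366 days (Feb 29, 1940 is in that span).
Sep 14, 1940 → Sep 14, 1941: 365 days.
Sep 14, 1941 → Sep 14, 1942: 365 days.
Sep 14, 1942 → Sep 14, 1943: 365 days.
Sep 14, 1943 → Sep 14, 1944: 366 days (Feb 29, 1944 is in that span).
Sep 14, 1944 → Sep 14, 1945: 365 days.
Sep 14, 1945 → Sep 14, 1946: 365 days.
Sep 14, 1946 → Sep 14, 1947: 365 days.
Sep 14, 1947 → Sep 14, 1948: 366 days (Feb 29, 1948 is in that span).
Sep 14, 1948 → Sep 14, 1949: 365 days.
Sep 14, 1949 → Oct 14, 1949: 30 days (September has 30).
Oct 14, 1949 → Nov 14, 1949: 31 days (October has 31).
Nov 14, 1949 → Dec 14, 1949: 30 days (November has 30).
Dec 14, 1949 → Jan 14, 1950: 31 days (December has 31).
Jan 14, 1950 → Feb 14, 1950: 31 days (January has 31).
Feb 14, 1950 → Mar 14, 1950: 28 days (February has 28).
Mar 14, 1950 → Apr 14, 1950: 31 days (March has 31).
Apr 14, 1950 → May 14, 1950: 30 days (April has 30).
May 14, 1950 → Jun 14, 1950: 31 days (May has 31).
Jun 14, 1950 → Jul 14, 1950: 30 days (June has 30).
Jul 14, 1950 → Jul 17, 1950: 3 days.
Total: 7976 days.

7976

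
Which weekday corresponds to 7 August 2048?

Friday

Doomsday rule: the anchor day for the 2000s is Tuesday. For year 48: 48÷12 = 4 r 0, and 0÷4 = 0, so 4+0+0 = 4.
Tuesday + 4 ≡ Saturday — that's 2048's doomsday.
In August the doomsday date is Aug 8.
Aug 7 is 1 day before Aug 8; 1 mod 7 = 1, so Saturday − 1 = Friday.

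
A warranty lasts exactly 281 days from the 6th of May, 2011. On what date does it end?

February 11, 2012

May has 31 days: +26 → Jun 1, 2011 (255 left).
Jun has 30 days: +30 → Jul 1, 2011 (225 left).
Jul has 31 days: +31 → Aug 1, 2011 (194 left).
Aug has 31 days: +31 → Sep 1, 2011 (163 left).
Sep has 30 days: +30 → Oct 1, 2011 (133 left).
Oct has 31 days: +31 → Nov 1, 2011 (102 left).
Nov has 30 days: +30 → Dec 1, 2011 (72 left).
Dec has 31 days: +31 → Jan 1, 2012 (41 left).
Jan has 31 days: +31 → Feb 1, 2012 (10 left).
+10 → Feb 11, 2012.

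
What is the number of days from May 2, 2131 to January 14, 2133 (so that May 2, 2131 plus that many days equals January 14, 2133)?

623

May 2, 2131 → May 2, 2132: 366 days (Feb 29, 2132 is in that span).
May 2, 2132 → Jun 2, 2132: 31 days (May has 31).
Jun 2, 2132 → Jul 2, 2132: 30 days (June has 30).
Jul 2, 2132 → Aug 2, 2132: 31 days (July has 31).
Aug 2, 2132 → Sep 2, 2132: 31 days (August has 31).
Sep 2, 2132 → Oct 2, 2132: 30 days (September has 30).
Oct 2, 2132 → Nov 2, 2132: 31 days (October has 31).
Nov 2, 2132 → Dec 2, 2132: 30 days (November has 30).
Dec 2, 2132 → Jan 2, 2133: 31 days (December has 31).
Jan 2, 2133 → Jan 14, 2133: 12 days.
Total: 623 days.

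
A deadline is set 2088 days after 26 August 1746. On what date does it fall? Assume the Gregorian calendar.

May 14, 1752

+365 (one year) → Aug 26, 1747 (1723 left).
+366 (one year; includes Feb 29, 1748) → Aug 26, 1748 (1357 left).
+365 (one year) → Aug 26, 1749 (992 left).
+365 (one year) → Aug 26, 1750 (627 left).
+365 (one year) → Aug 26, 1751 (262 left).
Aug has 31 days: +6 → Sep 1, 1751 (256 left).
Sep has 30 days: +30 → Oct 1, 1751 (226 left).
Oct has 31 days: +31 → Nov 1, 1751 (195 left).
Nov has 30 days: +30 → Dec 1, 1751 (165 left).
Dec has 31 days: +31 → Jan 1, 1752 (134 left).
Jan has 31 days: +31 → Feb 1, 1752 (103 left).
Feb has 29 days: +29 → Mar 1, 1752 (74 left).
Mar has 31 days: +31 → Apr 1, 1752 (43 left).
Apr has 30 days: +30 → May 1, 1752 (13 left).
+13 → May 14, 1752.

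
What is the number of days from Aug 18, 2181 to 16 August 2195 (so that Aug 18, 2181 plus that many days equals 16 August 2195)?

5111

Aug 18, 2181 → Aug 18, 2182: 365 days.
Aug 18, 2182 → Aug 18, 2183: 365 days.
Aug 18, 2183 → Aug 18, 2184: 366 days (Feb 29, 2184 is in that span).
Aug 18, 2184 → Aug 18, 2185: 365 days.
Aug 18, 2185 → Aug 18, 2186: 365 days.
Aug 18, 2186 → Aug 18, 2187: 365 days.
Aug 18, 2187 → Aug 18, 2188: 366 days (Feb 29, 2188 is in that span).
Aug 18, 2188 → Aug 18, 2189: 365 days.
Aug 18, 2189 → Aug 18, 2190: 365 days.
Aug 18, 2190 → Aug 18, 2191: 365 days.
Aug 18, 2191 → Aug 18, 2192: 366 days (Feb 29, 2192 is in that span).
Aug 18, 2192 → Aug 18, 2193: 365 days.
Aug 18, 2193 → Aug 18, 2194: 365 days.
Aug 18, 2194 → Sep 18, 2194: 31 days (August has 31).
Sep 18, 2194 → Oct 18, 2194: 30 days (September has 30).
Oct 18, 2194 → Nov 18, 2194: 31 days (October has 31).
Nov 18, 2194 → Dec 18, 2194: 30 days (November has 30).
Dec 18, 2194 → Jan 18, 2195: 31 days (December has 31).
Jan 18, 2195 → Feb 18, 2195: 31 days (January has 31).
Feb 18, 2195 → Mar 18, 2195: 28 days (February has 28).
Mar 18, 2195 → Apr 18, 2195: 31 days (March has 31).
Apr 18, 2195 → May 18, 2195: 30 days (April has 30).
May 18, 2195 → Jun 18, 2195: 31 days (May has 31).
Jun 18, 2195 → Jul 18, 2195: 30 days (June has 30).
Jul 18, 2195 → Aug 16, 2195: 29 days.
Total: 5111 days.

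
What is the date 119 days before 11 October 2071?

−11 → Sep 30, 2071 (end of Sep, 30 days; 108 left).
−30 → Aug 31, 2071 (end of Aug, 31 days; 78 left).
−31 → Jul 31, 2071 (end of Jul, 31 days; 47 left).
−31 → Jun 30, 2071 (end of Jun, 30 days; 16 left).
−16 → Jun 14, 2071.

June 14, 2071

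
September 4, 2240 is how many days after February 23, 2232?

Feb 23, 2232 → Feb 23, 2233: 366 days (Feb 29, 2232 is in that span).
Feb 23, 2233 → Feb 23, 2234: 365 days.
Feb 23, 2234 → Feb 23, 2235: 365 days.
Feb 23, 2235 → Feb 23, 2236: 365 days.
Feb 23, 2236 → Feb 23, 2237: 366 days (Feb 29, 2236 is in that span).
Feb 23, 2237 → Feb 23, 2238: 365 days.
Feb 23, 2238 → Feb 23, 2239: 365 days.
Feb 23, 2239 → Feb 23, 2240: 365 days.
Feb 23, 2240 → Mar 23, 2240: 29 days (February has 29).
Mar 23, 2240 → Apr 23, 2240: 31 days (March has 31).
Apr 23, 2240 → May 23, 2240: 30 days (April has 30).
May 23, 2240 → Jun 23, 2240: 31 days (May has 31).
Jun 23, 2240 → Jul 23, 2240: 30 days (June has 30).
Jul 23, 2240 → Aug 23, 2240: 31 days (July has 31).
Aug 23, 2240 → Sep 4, 2240: 12 days.
Total: 3116 days.

3116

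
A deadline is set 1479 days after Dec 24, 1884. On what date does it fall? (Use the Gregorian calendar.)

January 11, 1889

+365 (one year) → Dec 24, 1885 (1114 left).
+365 (one year) → Dec 24, 1886 (749 left).
+365 (one year) → Dec 24, 1887 (384 left).
Dec has 31 days: +8 → Jan 1, 1888 (376 left).
Jan has 31 days: +31 → Feb 1, 1888 (345 left).
Feb has 29 days: +29 → Mar 1, 1888 (316 left).
Mar has 31 days: +31 → Apr 1, 1888 (285 left).
Apr has 30 days: +30 → May 1, 1888 (255 left).
May has 31 days: +31 → Jun 1, 1888 (224 left).
Jun has 30 days: +30 → Jul 1, 1888 (194 left).
Jul has 31 days: +31 → Aug 1, 1888 (163 left).
Aug has 31 days: +31 → Sep 1, 1888 (132 left).
Sep has 30 days: +30 → Oct 1, 1888 (102 left).
Oct has 31 days: +31 → Nov 1, 1888 (71 left).
Nov has 30 days: +30 → Dec 1, 1888 (41 left).
Dec has 31 days: +31 → Jan 1, 1889 (10 left).
+10 → Jan 11, 1889.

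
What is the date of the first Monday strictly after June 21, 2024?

June 24, 2024

Jun 21, 2024 is a Friday.
From Friday to the next Monday is 3 days.
Jun 21, 2024 + 3 = Jun 24, 2024.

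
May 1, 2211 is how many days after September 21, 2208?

952

Sep 21, 2208 → Sep 21, 2209: 365 days.
Sep 21, 2209 → Sep 21, 2210: 365 days.
Sep 21, 2210 → Oct 21, 2210: 30 days (September has 30).
Oct 21, 2210 → Nov 21, 2210: 31 days (October has 31).
Nov 21, 2210 → Dec 21, 2210: 30 days (November has 30).
Dec 21, 2210 → Jan 21, 2211: 31 days (December has 31).
Jan 21, 2211 → Feb 21, 2211: 31 days (January has 31).
Feb 21, 2211 → Mar 21, 2211: 28 days (February has 28).
Mar 21, 2211 → Apr 21, 2211: 31 days (March has 31).
Apr 21, 2211 → May 1, 2211: 10 days.
Total: 952 days.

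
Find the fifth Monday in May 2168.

May 30, 2168

May 1, 2168 is a Sunday.
The first Monday is therefore May 2 (1 days later).
The fifth Monday is 2 + 4×7 = May 30.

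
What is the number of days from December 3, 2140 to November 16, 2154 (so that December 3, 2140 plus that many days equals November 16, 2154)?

Dec 3, 2140 → Dec 3, 2141: 365 days.
Dec 3, 2141 → Dec 3, 2142: 365 days.
Dec 3, 2142 → Dec 3, 2143: 365 days.
Dec 3, 2143 → Dec 3, 2144: 366 days (Feb 29, 2144 is in that span).
Dec 3, 2144 → Dec 3, 2145: 365 days.
Dec 3, 2145 → Dec 3, 2146: 365 days.
Dec 3, 2146 → Dec 3, 2147: 365 days.
Dec 3, 2147 → Dec 3, 2148: 366 days (Feb 29, 2148 is in that span).
Dec 3, 2148 → Dec 3, 2149: 365 days.
Dec 3, 2149 → Dec 3, 2150: 365 days.
Dec 3, 2150 → Dec 3, 2151: 365 days.
Dec 3, 2151 → Dec 3, 2152: 366 days (Feb 29, 2152 is in that span).
Dec 3, 2152 → Dec 3, 2153: 365 days.
Dec 3, 2153 → Jan 3, 2154: 31 days (December has 31).
Jan 3, 2154 → Feb 3, 2154: 31 days (January has 31).
Feb 3, 2154 → Mar 3, 2154: 28 days (February has 28).
Mar 3, 2154 → Apr 3, 2154: 31 days (March has 31).
Apr 3, 2154 → May 3, 2154: 30 days (April has 30).
May 3, 2154 → Jun 3, 2154: 31 days (May has 31).
Jun 3, 2154 → Jul 3, 2154: 30 days (June has 30).
Jul 3, 2154 → Aug 3, 2154: 31 days (July has 31).
Aug 3, 2154 → Sep 3, 2154: 31 days (August has 31).
Sep 3, 2154 → Oct 3, 2154: 30 days (September has 30).
Oct 3, 2154 → Nov 3, 2154: 31 days (October has 31).
Nov 3, 2154 → Nov 16, 2154: 13 days.
Total: 5096 days.

5096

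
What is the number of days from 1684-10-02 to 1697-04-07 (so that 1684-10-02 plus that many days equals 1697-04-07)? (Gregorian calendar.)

4570

Oct 2, 1684 → Oct 2, 1685: 365 days.
Oct 2, 1685 → Oct 2, 1686: 365 days.
Oct 2, 1686 → Oct 2, 1687: 365 days.
Oct 2, 1687 → Oct 2, 1688: 366 days (Feb 29, 1688 is in that span).
Oct 2, 1688 → Oct 2, 1689: 365 days.
Oct 2, 1689 → Oct 2, 1690: 365 days.
Oct 2, 1690 → Oct 2, 1691: 365 days.
Oct 2, 1691 → Oct 2, 1692: 366 days (Feb 29, 1692 is in that span).
Oct 2, 1692 → Oct 2, 1693: 365 days.
Oct 2, 1693 → Oct 2, 1694: 365 days.
Oct 2, 1694 → Oct 2, 1695: 365 days.
Oct 2, 1695 → Oct 2, 1696: 366 days (Feb 29, 1696 is in that span).
Oct 2, 1696 → Nov 2, 1696: 31 days (October has 31).
Nov 2, 1696 → Dec 2, 1696: 30 days (November has 30).
Dec 2, 1696 → Jan 2, 1697: 31 days (December has 31).
Jan 2, 1697 → Feb 2, 1697: 31 days (January has 31).
Feb 2, 1697 → Mar 2, 1697: 28 days (February has 28).
Mar 2, 1697 → Apr 2, 1697: 31 days (March has 31).
Apr 2, 1697 → Apr 7, 1697: 5 days.
Total: 4570 days.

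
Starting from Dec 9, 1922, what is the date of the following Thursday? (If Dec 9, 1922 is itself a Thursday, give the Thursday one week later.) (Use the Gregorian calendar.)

Dec 9, 1922 is a Saturday.
From Saturday to the next Thursday is 5 days.
Dec 9, 1922 + 5 = Dec 14, 1922.

December 14, 1922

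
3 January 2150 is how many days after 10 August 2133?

Aug 10, 2133 → Aug 10, 2134: 365 days.
Aug 10, 2134 → Aug 10, 2135: 365 days.
Aug 10, 2135 → Aug 10, 2136: 366 days (Feb 29, 2136 is in that span).
Aug 10, 2136 → Aug 10, 2137: 365 days.
Aug 10, 2137 → Aug 10, 2138: 365 days.
Aug 10, 2138 → Aug 10, 2139: 365 days.
Aug 10, 2139 → Aug 10, 2140: 366 days (Feb 29, 2140 is in that span).
Aug 10, 2140 → Aug 10, 2141: 365 days.
Aug 10, 2141 → Aug 10, 2142: 365 days.
Aug 10, 2142 → Aug 10, 2143: 365 days.
Aug 10, 2143 → Aug 10, 2144: 366 days (Feb 29, 2144 is in that span).
Aug 10, 2144 → Aug 10, 2145: 365 days.
Aug 10, 2145 → Aug 10, 2146: 365 days.
Aug 10, 2146 → Aug 10, 2147: 365 days.
Aug 10, 2147 → Aug 10, 2148: 366 days (Feb 29, 2148 is in that span).
Aug 10, 2148 → Aug 10, 2149: 365 days.
Aug 10, 2149 → Sep 10, 2149: 31 days (August has 31).
Sep 10, 2149 → Oct 10, 2149: 30 days (September has 30).
Oct 10, 2149 → Nov 10, 2149: 31 days (October has 31).
Nov 10, 2149 → Dec 10, 2149: 30 days (November has 30).
Dec 10, 2149 → Jan 3, 2150: 24 days.
Total: 5990 days.

5990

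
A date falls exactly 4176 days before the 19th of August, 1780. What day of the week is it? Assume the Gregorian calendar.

Tuesday

Aug 19, 1780 is a Saturday.
4176 mod 7 = 4, so 4176 days before a Saturday is Saturday − 4 = Tuesday.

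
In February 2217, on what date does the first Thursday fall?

February 1, 2217 is a Saturday.
The first Thursday is therefore February 6 (5 days later).

February 6, 2217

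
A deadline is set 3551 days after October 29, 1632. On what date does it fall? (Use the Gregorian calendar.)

July 20, 1642

+365 (one year) → Oct 29, 1633 (3186 left).
+365 (one year) → Oct 29, 1634 (2821 left).
+365 (one year) → Oct 29, 1635 (2456 left).
+366 (one year; includes Feb 29, 1636) → Oct 29, 1636 (2090 left).
+365 (one year) → Oct 29, 1637 (1725 left).
+365 (one year) → Oct 29, 1638 (1360 left).
+365 (one year) → Oct 29, 1639 (995 left).
+366 (one year; includes Feb 29, 1640) → Oct 29, 1640 (629 left).
+365 (one year) → Oct 29, 1641 (264 left).
Oct has 31 days: +3 → Nov 1, 1641 (261 left).
Nov has 30 days: +30 → Dec 1, 1641 (231 left).
Dec has 31 days: +31 → Jan 1, 1642 (200 left).
Jan has 31 days: +31 → Feb 1, 1642 (169 left).
Feb has 28 days: +28 → Mar 1, 1642 (141 left).
Mar has 31 days: +31 → Apr 1, 1642 (110 left).
Apr has 30 days: +30 → May 1, 1642 (80 left).
May has 31 days: +31 → Jun 1, 1642 (49 left).
Jun has 30 days: +30 → Jul 1, 1642 (19 left).
+19 → Jul 20, 1642.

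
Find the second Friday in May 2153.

May 11, 2153

May 1, 2153 is a Tuesday.
The first Friday is therefore May 4 (3 days later).
The second Friday is 4 + 1×7 = May 11.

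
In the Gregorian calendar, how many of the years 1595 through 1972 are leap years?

92

Multiples of 4 in [1595,1972]: 95.
Of those, multiples of 100: 4 (not leap unless ÷400).
Multiples of 400: 1.
Leap years = 95 − 4 + 1 = 92.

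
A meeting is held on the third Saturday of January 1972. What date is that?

January 15, 1972

January 1, 1972 is a Saturday.
The first Saturday is therefore January 1 (same day).
The third Saturday is 1 + 2×7 = January 15.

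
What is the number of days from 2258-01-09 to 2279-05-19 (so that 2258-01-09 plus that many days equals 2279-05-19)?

Jan 9, 2258 → Jan 9, 2259: 365 days.
Jan 9, 2259 → Jan 9, 2260: 365 days.
Jan 9, 2260 → Jan 9, 2261: 366 days (Feb 29, 2260 is in that span).
Jan 9, 2261 → Jan 9, 2262: 365 days.
Jan 9, 2262 → Jan 9, 2263: 365 days.
Jan 9, 2263 → Jan 9, 2264: 365 days.
Jan 9, 2264 → Jan 9, 2265: 366 days (Feb 29, 2264 is in that span).
Jan 9, 2265 → Jan 9, 2266: 365 days.
Jan 9, 2266 → Jan 9, 2267: 365 days.
Jan 9, 2267 → Jan 9, 2268: 365 days.
Jan 9, 2268 → Jan 9, 2269: 366 days (Feb 29, 2268 is in that span).
Jan 9, 2269 → Jan 9, 2270: 365 days.
Jan 9, 2270 → Jan 9, 2271: 365 days.
Jan 9, 2271 → Jan 9, 2272: 365 days.
Jan 9, 2272 → Jan 9, 2273: 366 days (Feb 29, 2272 is in that span).
Jan 9, 2273 → Jan 9, 2274: 365 days.
Jan 9, 2274 → Jan 9, 2275: 365 days.
Jan 9, 2275 → Jan 9, 2276: 365 days.
Jan 9, 2276 → Jan 9, 2277: 366 days (Feb 29, 2276 is in that span).
Jan 9, 2277 → Jan 9, 2278: 365 days.
Jan 9, 2278 → Jan 9, 2279: 365 days.
Jan 9, 2279 → Feb 9, 2279: 31 days (January has 31).
Feb 9, 2279 → Mar 9, 2279: 28 days (February has 28).
Mar 9, 2279 → Apr 9, 2279: 31 days (March has 31).
Apr 9, 2279 → May 9, 2279: 30 days (April has 30).
May 9, 2279 → May 19, 2279: 10 days.
Total: 7800 days.

7800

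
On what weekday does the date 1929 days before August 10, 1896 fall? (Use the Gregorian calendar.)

Thursday

First find the weekday of Aug 10, 1896. Doomsday rule: the anchor day for the 1800s is Friday. For year 96: 96÷12 = 8 r 0, and 0÷4 = 0, so 8+0+0 = 8.
Friday + 8 ≡ Saturday — that's 1896's doomsday.
In August the doomsday date is Aug 8.
Aug 10 is 2 days after Aug 8; 2 mod 7 = 2, so Saturday + 2 = Monday.
1929 mod 7 = 4, so 1929 days before a Monday is Monday − 4 = Thursday.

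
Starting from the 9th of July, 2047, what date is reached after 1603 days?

+366 (one year; includes Feb 29, 2048) → Jul 9, 2048 (1237 left).
+365 (one year) → Jul 9, 2049 (872 left).
+365 (one year) → Jul 9, 2050 (507 left).
+365 (one year) → Jul 9, 2051 (142 left).
Jul has 31 days: +23 → Aug 1, 2051 (119 left).
Aug has 31 days: +31 → Sep 1, 2051 (88 left).
Sep has 30 days: +30 → Oct 1, 2051 (58 left).
Oct has 31 days: +31 → Nov 1, 2051 (27 left).
+27 → Nov 28, 2051.

November 28, 2051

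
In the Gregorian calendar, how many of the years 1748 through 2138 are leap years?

Multiples of 4 in [1748,2138]: 98.
Of those, multiples of 100: 4 (not leap unless ÷400).
Multiples of 400: 1.
Leap years = 98 − 4 + 1 = 95.

95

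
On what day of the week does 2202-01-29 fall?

Friday

Doomsday rule: the anchor day for the 2200s is Friday. For year 02: 2÷12 = 0 r 2, and 2÷4 = 0, so 0+2+0 = 2.
Friday + 2 ≡ Sunday — that's 2202's doomsday.
In January the doomsday date is Jan 3 (2202 is not a leap year).
Jan 29 is 26 days after Jan 3; 26 mod 7 = 5, so Sunday + 5 = Friday.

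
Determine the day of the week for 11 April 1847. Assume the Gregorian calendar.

Sunday

Doomsday rule: the anchor day for the 1800s is Friday. For year 47: 47÷12 = 3 r 11, and 11÷4 = 2, so 3+11+2 = 16.
Friday + 16 ≡ Sunday — that's 1847's doomsday.
In April the doomsday date is Apr 4.
Apr 11 is 7 days after Apr 4; 7 mod 7 = 0, so Sunday + 0 = Sunday.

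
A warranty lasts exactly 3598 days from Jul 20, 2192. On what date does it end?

+365 (one year) → Jul 20, 2193 (3233 left).
+365 (one year) → Jul 20, 2194 (2868 left).
+365 (one year) → Jul 20, 2195 (2503 left).
+366 (one year; includes Feb 29, 2196) → Jul 20, 2196 (2137 left).
+365 (one year) → Jul 20, 2197 (1772 left).
+365 (one year) → Jul 20, 2198 (1407 left).
+365 (one year) → Jul 20, 2199 (1042 left).
+365 (one year) → Jul 20, 2200 (677 left).
+365 (one year) → Jul 20, 2201 (312 left).
Jul has 31 days: +12 → Aug 1, 2201 (300 left).
Aug has 31 days: +31 → Sep 1, 2201 (269 left).
Sep has 30 days: +30 → Oct 1, 2201 (239 left).
Oct has 31 days: +31 → Nov 1, 2201 (208 left).
Nov has 30 days: +30 → Dec 1, 2201 (178 left).
Dec has 31 days: +31 → Jan 1, 2202 (147 left).
Jan has 31 days: +31 → Feb 1, 2202 (116 left).
Feb has 28 days: +28 → Mar 1, 2202 (88 left).
Mar has 31 days: +31 → Apr 1, 2202 (57 left).
Apr has 30 days: +30 → May 1, 2202 (27 left).
+27 → May 28, 2202.

May 28, 2202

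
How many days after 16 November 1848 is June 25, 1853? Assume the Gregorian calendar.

1682

Nov 16, 1848 → Nov 16, 1849: 365 days.
Nov 16, 1849 → Nov 16, 1850: 365 days.
Nov 16, 1850 → Nov 16, 1851: 365 days.
Nov 16, 1851 → Nov 16, 1852: 366 days (Feb 29, 1852 is in that span).
Nov 16, 1852 → Dec 16, 1852: 30 days (November has 30).
Dec 16, 1852 → Jan 16, 1853: 31 days (December has 31).
Jan 16, 1853 → Feb 16, 1853: 31 days (January has 31).
Feb 16, 1853 → Mar 16, 1853: 28 days (February has 28).
Mar 16, 1853 → Apr 16, 1853: 31 days (March has 31).
Apr 16, 1853 → May 16, 1853: 30 days (April has 30).
May 16, 1853 → Jun 16, 1853: 31 days (May has 31).
Jun 16, 1853 → Jun 25, 1853: 9 days.
Total: 1682 days.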